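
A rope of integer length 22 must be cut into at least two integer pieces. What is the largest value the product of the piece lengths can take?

Let P[k] be the best product for length k (with at least one cut). For each first piece i, the rest contributes max(k−i, P[k−i]).
Small cases: P[2]=1, P[3]=2, P[4]=4, P[5]=6, P[6]=9, P[7]=12, P[8]=18, P[9]=27, P[10]=36, P[11]=54, P[12]=81, P[13]=108, P[14]=162.
P[15] = 3*max(12,81) = 3*81 = 243
P[16] = 2*max(14,162) = 2*162 = 324
P[17] = 2*max(15,243) = 2*243 = 486
P[18] = 3*max(15,243) = 3*243 = 729
P[19] = 2*max(17,486) = 2*486 = 972
P[20] = 2*max(18,729) = 2*729 = 1458
P[21] = 3*max(18,729) = 3*729 = 2187
P[22] = 2*max(20,1458) = 2*1458 = 2916
One optimal split: 3 + 3 + 3 + 3 + 3 + 3 + 2 + 2; product 3*3*3*3*3*3*2*2 = 2916.

2916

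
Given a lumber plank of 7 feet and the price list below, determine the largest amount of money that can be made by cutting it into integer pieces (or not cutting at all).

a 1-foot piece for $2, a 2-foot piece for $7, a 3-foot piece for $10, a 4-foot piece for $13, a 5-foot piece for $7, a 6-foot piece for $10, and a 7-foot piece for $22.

24

Consider every possible first cut. v[k] is the best of p[i]+v[k−i] over all sellable i≤k.
v[1] = 2
v[2] = 7
v[3] = 10
v[4] = 14  (first piece 2, then v[2]=7)
v[5] = 17  (first piece 2, then v[3]=10)
v[6] = 21  (first piece 2, then v[4]=14)
v[7] = 24  (first piece 2, then v[5]=17)
One optimal cutting: 3 + 2 + 2 → $10 + $7 + $7 = $24.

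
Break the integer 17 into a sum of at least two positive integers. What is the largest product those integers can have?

486

Define g[k] = max over 1≤i<k of i · max(k−i, g[k−i]); the inner max lets the remainder stay uncut if that's better.
Small cases: g[2]=1, g[3]=2, g[4]=4, g[5]=6, g[6]=9, g[7]=12, g[8]=18, g[9]=27, g[10]=36, g[11]=54, g[12]=81.
g[13] = 2·max(11,54) = 2·54 = 108
g[14] = 2·max(12,81) = 2·81 = 162
g[15] = 3·max(12,81) = 3·81 = 243
g[16] = 2·max(14,162) = 2·162 = 324
g[17] = 2·max(15,243) = 2·243 = 486
One optimal split: 3 + 3 + 3 + 3 + 3 + 2; product 3·3·3·3·3·2 = 486.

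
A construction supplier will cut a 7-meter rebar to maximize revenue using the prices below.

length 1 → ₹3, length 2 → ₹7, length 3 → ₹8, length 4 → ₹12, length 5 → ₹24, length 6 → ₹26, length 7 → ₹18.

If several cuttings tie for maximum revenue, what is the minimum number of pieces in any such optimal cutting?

Build r[k] bottom-up: r[k] = max over allowed piece i of (p[i] + r[k−i]).
r[1] = 3
r[2] = max(3+3, 7+0) = 7
r[3] = max(3+7, 7+3, 8+0) = 10
r[4] = max(3+10, 7+7, 8+3, 12+0) = 14
r[5] = max(3+14, 7+10, 8+7, 12+3, 24+0) = 24
r[6] = max(3+24, 7+14, 8+10, 12+7, 24+3, 26+0) = 27
r[7] = max(3+27, 7+24, 8+14, …, 26+3, 18+0) = 31
Maximum revenue is ₹31.
Now minimize piece count subject to staying optimal: for each k, pieces[k] = 1 + min over i with p[i]+r[k−i]=r[k] of pieces[k−i].
pieces[4] = 2
pieces[5] = 1
pieces[6] = 2
pieces[7] = 2

2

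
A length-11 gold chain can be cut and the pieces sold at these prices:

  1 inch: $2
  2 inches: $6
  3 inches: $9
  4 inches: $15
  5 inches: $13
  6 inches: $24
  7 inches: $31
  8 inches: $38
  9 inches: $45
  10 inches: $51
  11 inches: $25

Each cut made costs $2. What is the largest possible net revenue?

Let r[k] be the best obtainable value from length k. For each k, try every first piece i and keep the best of price[i] + r[k−i] minus the 2 cut fee when i<k.
r[1] = 2
r[2] = 6
r[3] = 9
r[4] = 15
r[5] = 15  (first piece 1, then r[4]=15)
r[6] = 24
r[7] = 31
r[8] = 38
r[9] = 45
r[10] = 51
r[11] = 51  (first piece 1, then r[10]=51)
One optimal plan: pieces 10 + 1 (1 cut) → $53 − $2 = $51.

51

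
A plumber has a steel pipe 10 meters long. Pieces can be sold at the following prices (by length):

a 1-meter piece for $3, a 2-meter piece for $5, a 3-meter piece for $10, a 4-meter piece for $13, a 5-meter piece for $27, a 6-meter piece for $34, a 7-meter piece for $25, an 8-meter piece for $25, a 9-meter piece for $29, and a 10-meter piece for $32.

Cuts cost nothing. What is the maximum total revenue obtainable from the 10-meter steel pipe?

Build best[k] bottom-up: best[k] = max over allowed piece i of (p[i] + best[k−i]).
best[1] = 3
best[2] = max(3+3, 5+0) = 6
best[3] = max(3+6, 5+3, 10+0) = 10
best[4] = max(3+10, 5+6, 10+3, 13+0) = 13
best[5] = max(3+13, 5+10, 10+6, 13+3, 27+0) = 27
best[6] = max(3+27, 5+13, 10+10, 13+6, 27+3, 34+0) = 34
best[7] = max(3+34, 5+27, 10+13, …, 34+3, 25+0) = 37
best[8] = max(3+37, 5+34, 10+27, …, 25+3, 25+0) = 40
best[9] = max(3+40, 5+37, 10+34, …, 25+3, 29+0) = 44
best[10] = max(3+44, 5+40, 10+37, …, 29+3, 32+0) = 54
One optimal cutting: 5 + 5 → $27 + $27 = $54.

54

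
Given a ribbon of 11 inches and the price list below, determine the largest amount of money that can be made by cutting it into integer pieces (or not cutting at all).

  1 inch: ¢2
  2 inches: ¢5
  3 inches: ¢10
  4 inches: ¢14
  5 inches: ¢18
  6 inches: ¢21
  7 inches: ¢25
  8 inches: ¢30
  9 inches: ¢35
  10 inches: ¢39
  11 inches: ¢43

43

Build R[k] bottom-up: R[k] = max over allowed piece i of (p[i] + R[k−i]).
R[1] = 2
R[2] = max(2+2, 5+0) = 5
R[3] = max(2+5, 5+2, 10+0) = 10
R[4] = max(2+10, 5+5, 10+2, 14+0) = 14
R[5] = max(2+14, 5+10, 10+5, 14+2, 18+0) = 18
R[6] = max(2+18, 5+14, 10+10, 14+5, 18+2, 21+0) = 21
R[7] = max(2+21, 5+18, 10+14, …, 21+2, 25+0) = 25
R[8] = max(2+25, 5+21, 10+18, …, 25+2, 30+0) = 30
R[9] = max(2+30, 5+25, 10+21, …, 30+2, 35+0) = 35
R[10] = max(2+35, 5+30, 10+25, …, 35+2, 39+0) = 39
R[11] = max(2+39, 5+35, 10+30, …, 39+2, 43+0) = 43
Best is to sell the whole 11-inch piece uncut for ¢43.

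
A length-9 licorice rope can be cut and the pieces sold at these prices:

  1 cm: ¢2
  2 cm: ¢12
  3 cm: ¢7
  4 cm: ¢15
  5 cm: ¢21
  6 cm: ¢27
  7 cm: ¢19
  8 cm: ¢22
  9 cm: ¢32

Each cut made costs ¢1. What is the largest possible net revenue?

Consider every possible first cut. net[k] is the best of p[i]+net[k−i] over all sellable i≤k, charging 1 whenever i<k.
net[1] = 2
net[2] = 12
net[3] = 13  (first piece 1, then net[2]=12)
net[4] = 23  (first piece 2, then net[2]=12)
net[5] = 24  (first piece 1, then net[4]=23)
net[6] = 34  (first piece 2, then net[4]=23)
net[7] = 35  (first piece 1, then net[6]=34)
net[8] = 45  (first piece 2, then net[6]=34)
net[9] = 46  (first piece 1, then net[8]=45)
One optimal plan: pieces 2 + 2 + 2 + 2 + 1 (4 cuts) → ¢50 − ¢4 = ¢46.

46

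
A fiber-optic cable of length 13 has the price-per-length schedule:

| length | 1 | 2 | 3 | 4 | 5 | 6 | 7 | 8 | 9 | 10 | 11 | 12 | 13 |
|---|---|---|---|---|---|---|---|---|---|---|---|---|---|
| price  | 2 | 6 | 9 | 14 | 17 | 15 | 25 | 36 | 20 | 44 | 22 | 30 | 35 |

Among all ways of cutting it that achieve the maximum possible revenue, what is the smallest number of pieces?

Consider every possible first cut. r[k] is the best of p[i]+r[k−i] over all sellable i≤k.
r[1] = 2
r[2] = max(2+2, 6+0) = 6
r[3] = max(2+6, 6+2, 9+0) = 9
r[4] = max(2+9, 6+6, 9+2, 14+0) = 14
r[5] = max(2+14, 6+9, 9+6, 14+2, 17+0) = 17
r[6] = max(2+17, 6+14, 9+9, 14+6, 17+2, 15+0) = 20
r[7] = max(2+20, 6+17, 9+14, …, 15+2, 25+0) = 25
r[8] = max(2+25, 6+20, 9+17, …, 25+2, 36+0) = 36
r[9] = max(2+36, 6+25, 9+20, …, 36+2, 20+0) = 38
r[10] = max(2+38, 6+36, 9+25, …, 20+2, 44+0) = 44
r[11] = max(2+44, 6+38, 9+36, …, 44+2, 22+0) = 46
r[12] = max(2+46, 6+44, 9+38, …, 22+2, 30+0) = 50
r[13] = max(2+50, 6+46, 9+44, …, 30+2, 35+0) = 53
Maximum revenue is $53.
Now minimize piece count subject to staying optimal: for each k, pieces[k] = 1 + min over i with p[i]+r[k−i]=r[k] of pieces[k−i].
pieces[10] = 1
pieces[11] = 2
pieces[12] = 2
pieces[13] = 2

2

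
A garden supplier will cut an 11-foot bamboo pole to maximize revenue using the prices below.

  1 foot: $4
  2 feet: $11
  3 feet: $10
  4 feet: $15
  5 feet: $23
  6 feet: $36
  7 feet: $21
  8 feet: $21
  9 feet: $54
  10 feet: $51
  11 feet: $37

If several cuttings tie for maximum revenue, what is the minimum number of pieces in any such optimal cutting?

Let r[k] be the best obtainable value from length k. For each k, try every first piece i and keep the best of price[i] + r[k−i].
r[1] = 4
r[2] = max(4+4, 11+0) = 11
r[3] = max(4+11, 11+4, 10+0) = 15
r[4] = max(4+15, 11+11, 10+4, 15+0) = 22
r[5] = max(4+22, 11+15, 10+11, 15+4, 23+0) = 26
r[6] = max(4+26, 11+22, 10+15, 15+11, 23+4, 36+0) = 36
r[7] = max(4+36, 11+26, 10+22, …, 36+4, 21+0) = 40
r[8] = max(4+40, 11+36, 10+26, …, 21+4, 21+0) = 47
r[9] = max(4+47, 11+40, 10+36, …, 21+4, 54+0) = 54
r[10] = max(4+54, 11+47, 10+40, …, 54+4, 51+0) = 58
r[11] = max(4+58, 11+54, 10+47, …, 51+4, 37+0) = 65
Maximum revenue is $65.
Now minimize piece count subject to staying optimal: for each k, pieces[k] = 1 + min over i with p[i]+r[k−i]=r[k] of pieces[k−i].
pieces[8] = 2
pieces[9] = 1
pieces[10] = 2
pieces[11] = 2

2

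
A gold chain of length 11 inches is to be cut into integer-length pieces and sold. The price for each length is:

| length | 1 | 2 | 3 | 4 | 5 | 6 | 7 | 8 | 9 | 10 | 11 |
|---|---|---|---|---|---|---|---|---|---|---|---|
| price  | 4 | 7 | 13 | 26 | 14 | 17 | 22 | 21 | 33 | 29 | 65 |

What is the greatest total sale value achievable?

Consider every possible first cut. R[k] is the best of p[i]+R[k−i] over all sellable i≤k.
R[1] = 4
R[2] = 8  (first piece 1, then R[1]=4)
R[3] = 13
R[4] = 26
R[5] = 30  (first piece 1, then R[4]=26)
R[6] = 34  (first piece 1, then R[5]=30)
R[7] = 39  (first piece 3, then R[4]=26)
R[8] = 52  (first piece 4, then R[4]=26)
R[9] = 56  (first piece 1, then R[8]=52)
R[10] = 60  (first piece 1, then R[9]=56)
R[11] = 65  (first piece 3, then R[8]=52)
One optimal cutting: 4 + 4 + 3 → $26 + $26 + $13 = $65.

65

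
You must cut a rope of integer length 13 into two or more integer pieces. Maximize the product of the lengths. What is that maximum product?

108

Let f[k] be the best product for length k (with at least one cut). For each first piece i, the rest contributes max(k−i, f[k−i]).
f[2] = 1·max(1,0) = 1·1 = 1
f[3] = max(1·2, 2·1) = 2
f[4] = max(1·3, 2·2, 3·1) = 4
f[5] = max(1·4, 2·3, 3·2, 4·1) = 6
f[6] = max(1·6, 2·4, 3·3, 4·2, 5·1) = 9
f[7] = max(1·9, 2·6, 3·4, 4·3, 5·2, 6·1) = 12
f[8] = max(1·12, 2·9, 3·6, …, 6·2, 7·1) = 18
f[9] = max(1·18, 2·12, 3·9, …, 7·2, 8·1) = 27
f[10] = max(1·27, 2·18, 3·12, …, 8·2, 9·1) = 36
f[11] = max(1·36, 2·27, 3·18, …, 9·2, 10·1) = 54
f[12] = max(1·54, 2·36, 3·27, …, 10·2, 11·1) = 81
f[13] = max(1·81, 2·54, 3·36, …, 11·2, 12·1) = 108
One optimal split: 3 + 3 + 3 + 2 + 2; product 3·3·3·2·2 = 108.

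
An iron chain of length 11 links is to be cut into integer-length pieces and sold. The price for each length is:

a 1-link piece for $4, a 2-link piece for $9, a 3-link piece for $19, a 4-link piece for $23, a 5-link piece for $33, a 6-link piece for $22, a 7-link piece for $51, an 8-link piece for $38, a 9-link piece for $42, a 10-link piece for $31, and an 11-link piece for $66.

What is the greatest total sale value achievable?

Build best[k] bottom-up: best[k] = max over allowed piece i of (p[i] + best[k−i]).
best[1] = 4
best[2] = 9
best[3] = 19
best[4] = 23  (first piece 1, then best[3]=19)
best[5] = 33
best[6] = 38  (first piece 3, then best[3]=19)
best[7] = 51
best[8] = 55  (first piece 1, then best[7]=51)
best[9] = 60  (first piece 2, then best[7]=51)
best[10] = 70  (first piece 3, then best[7]=51)
best[11] = 74  (first piece 1, then best[10]=70)
One optimal cutting: 7 + 3 + 1 → $51 + $19 + $4 = $74.

74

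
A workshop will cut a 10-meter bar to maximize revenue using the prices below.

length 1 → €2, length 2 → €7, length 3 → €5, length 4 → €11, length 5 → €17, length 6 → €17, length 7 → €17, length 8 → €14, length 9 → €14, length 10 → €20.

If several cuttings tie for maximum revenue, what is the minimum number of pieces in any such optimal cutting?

Let r[k] be the best obtainable value from length k. For each k, try every first piece i and keep the best of price[i] + r[k−i].
r[1] = 2
r[2] = max(2+2, 7+0) = 7
r[3] = max(2+7, 7+2, 5+0) = 9
r[4] = max(2+9, 7+7, 5+2, 11+0) = 14
r[5] = max(2+14, 7+9, 5+7, 11+2, 17+0) = 17
r[6] = max(2+17, 7+14, 5+9, 11+7, 17+2, 17+0) = 21
r[7] = max(2+21, 7+17, 5+14, …, 17+2, 17+0) = 24
r[8] = max(2+24, 7+21, 5+17, …, 17+2, 14+0) = 28
r[9] = max(2+28, 7+24, 5+21, …, 14+2, 14+0) = 31
r[10] = max(2+31, 7+28, 5+24, …, 14+2, 20+0) = 35
Maximum revenue is €35.
Now minimize piece count subject to staying optimal: for each k, pieces[k] = 1 + min over i with p[i]+r[k−i]=r[k] of pieces[k−i].
pieces[7] = 2
pieces[8] = 4
pieces[9] = 3
pieces[10] = 5

5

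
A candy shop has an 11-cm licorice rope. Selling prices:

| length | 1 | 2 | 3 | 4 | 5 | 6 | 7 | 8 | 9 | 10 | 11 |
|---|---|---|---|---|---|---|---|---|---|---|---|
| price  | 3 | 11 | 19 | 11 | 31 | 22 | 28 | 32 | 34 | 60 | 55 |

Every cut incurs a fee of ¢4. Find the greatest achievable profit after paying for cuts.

61

Let v[k] be the best obtainable value from length k. For each k, try every first piece i and keep the best of price[i] + v[k−i] minus the 4 cut fee when i<k.
v[1] = 3
v[2] = 11
v[3] = 19
v[4] = 18  (first piece 1, then v[3]=19)
v[5] = 31
v[6] = 34  (first piece 3, then v[3]=19)
v[7] = 38  (first piece 2, then v[5]=31)
v[8] = 46  (first piece 3, then v[5]=31)
v[9] = 49  (first piece 3, then v[6]=34)
v[10] = 60
v[11] = 61  (first piece 3, then v[8]=46)
One optimal plan: pieces 5 + 3 + 3 (2 cuts) → ¢69 − ¢8 = ¢61.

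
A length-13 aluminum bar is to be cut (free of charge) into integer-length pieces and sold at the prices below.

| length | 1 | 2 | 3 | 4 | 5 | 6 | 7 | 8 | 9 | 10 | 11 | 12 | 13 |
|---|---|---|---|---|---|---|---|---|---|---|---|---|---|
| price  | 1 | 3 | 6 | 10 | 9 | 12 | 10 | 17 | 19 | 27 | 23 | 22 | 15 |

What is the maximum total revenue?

Let r[k] be the best obtainable value from length k. For each k, try every first piece i and keep the best of price[i] + r[k−i].
r[1] = 1
r[2] = max(1+1, 3+0) = 3
r[3] = max(1+3, 3+1, 6+0) = 6
r[4] = max(1+6, 3+3, 6+1, 10+0) = 10
r[5] = max(1+10, 3+6, 6+3, 10+1, 9+0) = 11
r[6] = max(1+11, 3+10, 6+6, 10+3, 9+1, 12+0) = 13
r[7] = max(1+13, 3+11, 6+10, …, 12+1, 10+0) = 16
r[8] = max(1+16, 3+13, 6+11, …, 10+1, 17+0) = 20
r[9] = max(1+20, 3+16, 6+13, …, 17+1, 19+0) = 21
r[10] = max(1+21, 3+20, 6+16, …, 19+1, 27+0) = 27
r[11] = max(1+27, 3+21, 6+20, …, 27+1, 23+0) = 28
r[12] = max(1+28, 3+27, 6+21, …, 23+1, 22+0) = 30
r[13] = max(1+30, 3+28, 6+27, …, 22+1, 15+0) = 33
One optimal cutting: 10 + 3 → $27 + $6 = $33.

33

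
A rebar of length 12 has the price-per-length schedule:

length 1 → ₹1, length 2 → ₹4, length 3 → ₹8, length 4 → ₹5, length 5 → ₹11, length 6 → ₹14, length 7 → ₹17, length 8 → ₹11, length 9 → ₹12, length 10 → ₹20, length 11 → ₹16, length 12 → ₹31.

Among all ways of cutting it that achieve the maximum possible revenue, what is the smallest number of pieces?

4

Consider every possible first cut. r[k] is the best of p[i]+r[k−i] over all sellable i≤k.
r[1] = 1
r[2] = max(1+1, 4+0) = 4
r[3] = max(1+4, 4+1, 8+0) = 8
r[4] = max(1+8, 4+4, 8+1, 5+0) = 9
r[5] = max(1+9, 4+8, 8+4, 5+1, 11+0) = 12
r[6] = max(1+12, 4+9, 8+8, 5+4, 11+1, 14+0) = 16
r[7] = max(1+16, 4+12, 8+9, …, 14+1, 17+0) = 17
r[8] = max(1+17, 4+16, 8+12, …, 17+1, 11+0) = 20
r[9] = max(1+20, 4+17, 8+16, …, 11+1, 12+0) = 24
r[10] = max(1+24, 4+20, 8+17, …, 12+1, 20+0) = 25
r[11] = max(1+25, 4+24, 8+20, …, 20+1, 16+0) = 28
r[12] = max(1+28, 4+25, 8+24, …, 16+1, 31+0) = 32
Maximum revenue is ₹32.
Now minimize piece count subject to staying optimal: for each k, pieces[k] = 1 + min over i with p[i]+r[k−i]=r[k] of pieces[k−i].
pieces[9] = 3
pieces[10] = 2
pieces[11] = 4
pieces[12] = 4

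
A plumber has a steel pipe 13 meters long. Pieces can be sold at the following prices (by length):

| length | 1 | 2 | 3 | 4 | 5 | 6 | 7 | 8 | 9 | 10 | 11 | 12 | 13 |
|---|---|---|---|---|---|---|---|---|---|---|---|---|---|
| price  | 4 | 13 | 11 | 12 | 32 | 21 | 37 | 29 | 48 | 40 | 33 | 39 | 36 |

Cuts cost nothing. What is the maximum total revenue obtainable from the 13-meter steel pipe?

84

Let best[k] be the best obtainable value from length k. For each k, try every first piece i and keep the best of price[i] + best[k−i].
best[1] = 4
best[2] = 13
best[3] = 17  (first piece 1, then best[2]=13)
best[4] = 26  (first piece 2, then best[2]=13)
best[5] = 32
best[6] = 39  (first piece 2, then best[4]=26)
best[7] = 45  (first piece 2, then best[5]=32)
best[8] = 52  (first piece 2, then best[6]=39)
best[9] = 58  (first piece 2, then best[7]=45)
best[10] = 65  (first piece 2, then best[8]=52)
best[11] = 71  (first piece 2, then best[9]=58)
best[12] = 78  (first piece 2, then best[10]=65)
best[13] = 84  (first piece 2, then best[11]=71)
One optimal cutting: 5 + 2 + 2 + 2 + 2 → $32 + $13 + $13 + $13 + $13 = $84.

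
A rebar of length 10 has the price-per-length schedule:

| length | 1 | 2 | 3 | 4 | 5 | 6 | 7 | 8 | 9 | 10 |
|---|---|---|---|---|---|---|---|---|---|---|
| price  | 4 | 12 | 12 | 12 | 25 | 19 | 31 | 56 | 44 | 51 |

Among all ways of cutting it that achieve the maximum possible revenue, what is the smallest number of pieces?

2

Build r[k] bottom-up: r[k] = max over allowed piece i of (p[i] + r[k−i]).
r[1] = 4
r[2] = max(4+4, 12+0) = 12
r[3] = max(4+12, 12+4, 12+0) = 16
r[4] = max(4+16, 12+12, 12+4, 12+0) = 24
r[5] = max(4+24, 12+16, 12+12, 12+4, 25+0) = 28
r[6] = max(4+28, 12+24, 12+16, 12+12, 25+4, 19+0) = 36
r[7] = max(4+36, 12+28, 12+24, …, 19+4, 31+0) = 40
r[8] = max(4+40, 12+36, 12+28, …, 31+4, 56+0) = 56
r[9] = max(4+56, 12+40, 12+36, …, 56+4, 44+0) = 60
r[10] = max(4+60, 12+56, 12+40, …, 44+4, 51+0) = 68
Maximum revenue is ₹68.
Now minimize piece count subject to staying optimal: for each k, pieces[k] = 1 + min over i with p[i]+r[k−i]=r[k] of pieces[k−i].
pieces[7] = 4
pieces[8] = 1
pieces[9] = 2
pieces[10] = 2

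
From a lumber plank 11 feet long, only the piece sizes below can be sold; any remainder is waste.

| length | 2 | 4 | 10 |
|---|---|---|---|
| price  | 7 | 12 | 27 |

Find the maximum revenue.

Let best[k] be the best obtainable value from length k. For each k, try every first piece i and keep the best of price[i] + best[k−i].
best[1] = 0
best[2] = 7
best[3] = 7
best[4] = 14  (first piece 2, then best[2]=7)
best[5] = 14
best[6] = 21  (first piece 2, then best[4]=14)
best[7] = 21
best[8] = 28  (first piece 2, then best[6]=21)
best[9] = 28
best[10] = 35  (first piece 2, then best[8]=28)
best[11] = 35
One optimal cutting: pieces 2 + 2 + 2 + 2 + 2 with 1 foot of scrap → $35.

35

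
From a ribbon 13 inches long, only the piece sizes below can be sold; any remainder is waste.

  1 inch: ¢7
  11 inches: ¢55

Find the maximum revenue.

91

Build r[k] bottom-up: r[k] = max over allowed piece i of (p[i] + r[k−i]).
r[1] = 7
r[2] = 14  (first piece 1, then r[1]=7)
r[3] = 21  (first piece 1, then r[2]=14)
r[4] = 28  (first piece 1, then r[3]=21)
r[5] = 35  (first piece 1, then r[4]=28)
r[6] = 42  (first piece 1, then r[5]=35)
r[7] = 49  (first piece 1, then r[6]=42)
r[8] = 56  (first piece 1, then r[7]=49)
r[9] = 63  (first piece 1, then r[8]=56)
r[10] = 70  (first piece 1, then r[9]=63)
r[11] = max(7+70, 55+0) = 77
r[12] = max(7+77, 55+7) = 84
r[13] = max(7+84, 55+14) = 91
One optimal cutting: 1 + 1 + 1 + 1 + 1 + 1 + 1 + 1 + 1 + 1 + 1 + 1 + 1 → ¢91.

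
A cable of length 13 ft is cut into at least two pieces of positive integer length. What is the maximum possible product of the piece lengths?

Define g[k] = max over 1≤i<k of i · max(k−i, g[k−i]); the inner max lets the remainder stay uncut if that's better.
g[2] = 1×max(1,0) = 1×1 = 1
g[3] = 1×max(2,1) = 1×2 = 2
g[4] = 2×max(2,1) = 2×2 = 4
g[5] = 2×max(3,2) = 2×3 = 6
g[6] = 3×max(3,2) = 3×3 = 9
g[7] = 2×max(5,6) = 2×6 = 12
g[8] = 2×max(6,9) = 2×9 = 18
g[9] = 3×max(6,9) = 3×9 = 27
g[10] = 2×max(8,18) = 2×18 = 36
g[11] = 2×max(9,27) = 2×27 = 54
g[12] = 3×max(9,27) = 3×27 = 81
g[13] = 2×max(11,54) = 2×54 = 108
One optimal split: 3 + 3 + 3 + 2 + 2; product 3×3×3×2×2 = 108.

108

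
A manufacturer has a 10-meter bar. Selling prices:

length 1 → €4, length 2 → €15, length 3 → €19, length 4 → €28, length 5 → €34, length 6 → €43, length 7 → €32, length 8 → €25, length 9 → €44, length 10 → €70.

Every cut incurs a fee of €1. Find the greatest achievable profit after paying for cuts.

71

Consider every possible first cut. net[k] is the best of p[i]+net[k−i] over all sellable i≤k, charging 1 whenever i<k.
net[1] = 4
net[2] = max(4+4-1, 15+0) = 15
net[3] = max(4+15-1, 15+4-1, 19+0) = 19
net[4] = max(4+19-1, 15+15-1, 19+4-1, 28+0) = 29
net[5] = max(4+29-1, 15+19-1, 19+15-1, 28+4-1, 34+0) = 34
net[6] = max(4+34-1, 15+29-1, 19+19-1, 28+15-1, 34+4-1, 43+0) = 43
net[7] = max(4+43-1, 15+34-1, 19+29-1, …, 43+4-1, 32+0) = 48
net[8] = max(4+48-1, 15+43-1, 19+34-1, …, 32+4-1, 25+0) = 57
net[9] = max(4+57-1, 15+48-1, 19+43-1, …, 25+4-1, 44+0) = 62
net[10] = max(4+62-1, 15+57-1, 19+48-1, …, 44+4-1, 70+0) = 71
One optimal plan: pieces 2 + 2 + 2 + 2 + 2 (4 cuts) → €75 − €4 = €71.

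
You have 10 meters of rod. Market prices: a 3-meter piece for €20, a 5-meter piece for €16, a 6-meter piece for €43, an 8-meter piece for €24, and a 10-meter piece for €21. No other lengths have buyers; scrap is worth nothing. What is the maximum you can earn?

Build r[k] bottom-up: r[k] = max over allowed piece i of (p[i] + r[k−i]).
r[1] = 0
r[2] = 0
r[3] = 20
r[4] = 20
r[5] = 20
r[6] = 43
r[7] = 43
r[8] = 43
r[9] = 63  (first piece 3, then r[6]=43)
r[10] = 63
One optimal cutting: pieces 6 + 3 with 1 meter of scrap → €63.

63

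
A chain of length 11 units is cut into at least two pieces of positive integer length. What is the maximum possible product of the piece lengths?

Let P[k] be the best product for length k (with at least one cut). For each first piece i, the rest contributes max(k−i, P[k−i]).
P[2] = 1×max(1,0) = 1×1 = 1
P[3] = 1×max(2,1) = 1×2 = 2
P[4] = 2×max(2,1) = 2×2 = 4
P[5] = 2×max(3,2) = 2×3 = 6
P[6] = 3×max(3,2) = 3×3 = 9
P[7] = 2×max(5,6) = 2×6 = 12
P[8] = 2×max(6,9) = 2×9 = 18
P[9] = 3×max(6,9) = 3×9 = 27
P[10] = 2×max(8,18) = 2×18 = 36
P[11] = 2×max(9,27) = 2×27 = 54
One optimal split: 3 + 3 + 3 + 2; product 3×3×3×2 = 54.

54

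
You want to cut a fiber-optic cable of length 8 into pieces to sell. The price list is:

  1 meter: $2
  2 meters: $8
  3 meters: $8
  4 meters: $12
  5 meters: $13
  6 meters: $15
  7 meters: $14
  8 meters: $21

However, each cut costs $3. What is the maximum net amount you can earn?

23

Build v[k] bottom-up: v[k] = max over allowed piece i of (p[i] + v[k−i]) − 3 per cut.
v[1] = 2
v[2] = 8
v[3] = 8
v[4] = 13  (first piece 2, then v[2]=8)
v[5] = 13  (first piece 2, then v[3]=8)
v[6] = 18  (first piece 2, then v[4]=13)
v[7] = 18  (first piece 2, then v[5]=13)
v[8] = 23  (first piece 2, then v[6]=18)
One optimal plan: pieces 2 + 2 + 2 + 2 (3 cuts) → $32 − $9 = $23.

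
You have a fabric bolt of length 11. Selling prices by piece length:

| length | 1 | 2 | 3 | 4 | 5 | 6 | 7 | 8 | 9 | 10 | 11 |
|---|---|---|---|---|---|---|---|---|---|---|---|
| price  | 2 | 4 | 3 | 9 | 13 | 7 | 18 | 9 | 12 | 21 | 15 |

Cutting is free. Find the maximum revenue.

28

Let R[k] be the best obtainable value from length k. For each k, try every first piece i and keep the best of price[i] + R[k−i].
R[1] = 2
R[2] = max(2+2, 4+0) = 4
R[3] = max(2+4, 4+2, 3+0) = 6
R[4] = max(2+6, 4+4, 3+2, 9+0) = 9
R[5] = max(2+9, 4+6, 3+4, 9+2, 13+0) = 13
R[6] = max(2+13, 4+9, 3+6, 9+4, 13+2, 7+0) = 15
R[7] = max(2+15, 4+13, 3+9, …, 7+2, 18+0) = 18
R[8] = max(2+18, 4+15, 3+13, …, 18+2, 9+0) = 20
R[9] = max(2+20, 4+18, 3+15, …, 9+2, 12+0) = 22
R[10] = max(2+22, 4+20, 3+18, …, 12+2, 21+0) = 26
R[11] = max(2+26, 4+22, 3+20, …, 21+2, 15+0) = 28
One optimal cutting: 5 + 5 + 1 → $13 + $13 + $2 = $28.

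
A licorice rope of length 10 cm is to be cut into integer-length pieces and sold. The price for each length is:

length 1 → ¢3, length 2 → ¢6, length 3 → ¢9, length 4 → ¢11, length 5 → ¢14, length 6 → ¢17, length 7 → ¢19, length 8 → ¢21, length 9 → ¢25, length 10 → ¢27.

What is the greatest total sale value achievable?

Let R[k] be the best obtainable value from length k. For each k, try every first piece i and keep the best of price[i] + R[k−i].
R[1] = 3
R[2] = max(3+3, 6+0) = 6
R[3] = max(3+6, 6+3, 9+0) = 9
R[4] = max(3+9, 6+6, 9+3, 11+0) = 12
R[5] = max(3+12, 6+9, 9+6, 11+3, 14+0) = 15
R[6] = max(3+15, 6+12, 9+9, 11+6, 14+3, 17+0) = 18
R[7] = max(3+18, 6+15, 9+12, …, 17+3, 19+0) = 21
R[8] = max(3+21, 6+18, 9+15, …, 19+3, 21+0) = 24
R[9] = max(3+24, 6+21, 9+18, …, 21+3, 25+0) = 27
R[10] = max(3+27, 6+24, 9+21, …, 25+3, 27+0) = 30
One optimal cutting: 1 + 1 + 1 + 1 + 1 + 1 + 1 + 1 + 1 + 1 → ¢3 + ¢3 + ¢3 + ¢3 + ¢3 + ¢3 + ¢3 + ¢3 + ¢3 + ¢3 = ¢30.

30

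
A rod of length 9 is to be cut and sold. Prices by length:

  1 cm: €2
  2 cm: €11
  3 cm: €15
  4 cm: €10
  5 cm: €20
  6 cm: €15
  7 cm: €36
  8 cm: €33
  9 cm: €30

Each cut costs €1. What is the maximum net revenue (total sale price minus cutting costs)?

46

Build v[k] bottom-up: v[k] = max over allowed piece i of (p[i] + v[k−i]) − 1 per cut.
v[1] = 2
v[2] = max(2+2-1, 11+0) = 11
v[3] = max(2+11-1, 11+2-1, 15+0) = 15
v[4] = max(2+15-1, 11+11-1, 15+2-1, 10+0) = 21
v[5] = max(2+21-1, 11+15-1, 15+11-1, 10+2-1, 20+0) = 25
v[6] = max(2+25-1, 11+21-1, 15+15-1, 10+11-1, 20+2-1, 15+0) = 31
v[7] = max(2+31-1, 11+25-1, 15+21-1, …, 15+2-1, 36+0) = 36
v[8] = max(2+36-1, 11+31-1, 15+25-1, …, 36+2-1, 33+0) = 41
v[9] = max(2+41-1, 11+36-1, 15+31-1, …, 33+2-1, 30+0) = 46
One optimal plan: pieces 7 + 2 (1 cut) → €47 − €1 = €46.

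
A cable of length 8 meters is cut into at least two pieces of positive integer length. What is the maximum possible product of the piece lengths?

Let g[k] be the best product for length k (with at least one cut). For each first piece i, the rest contributes max(k−i, g[k−i]).
g[2] = 1*max(1,0) = 1*1 = 1
g[3] = 1*max(2,1) = 1*2 = 2
g[4] = 2*max(2,1) = 2*2 = 4
g[5] = 2*max(3,2) = 2*3 = 6
g[6] = 3*max(3,2) = 3*3 = 9
g[7] = 2*max(5,6) = 2*6 = 12
g[8] = 2*max(6,9) = 2*9 = 18
One optimal split: 3 + 3 + 2; product 3*3*2 = 18.

18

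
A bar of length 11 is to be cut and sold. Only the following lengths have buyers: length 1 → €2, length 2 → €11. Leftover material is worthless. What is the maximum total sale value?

57

Let r[k] be the best obtainable value from length k. For each k, try every first piece i and keep the best of price[i] + r[k−i].
r[1] = 2
r[2] = max(2+2, 11+0) = 11
r[3] = max(2+11, 11+2) = 13
r[4] = max(2+13, 11+11) = 22
r[5] = max(2+22, 11+13) = 24
r[6] = max(2+24, 11+22) = 33
r[7] = max(2+33, 11+24) = 35
r[8] = max(2+35, 11+33) = 44
r[9] = max(2+44, 11+35) = 46
r[10] = max(2+46, 11+44) = 55
r[11] = max(2+55, 11+46) = 57
One optimal cutting: 2 + 2 + 2 + 2 + 2 + 1 → €57.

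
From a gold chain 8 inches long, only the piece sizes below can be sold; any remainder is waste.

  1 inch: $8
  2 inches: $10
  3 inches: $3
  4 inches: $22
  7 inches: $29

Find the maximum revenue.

64

Let f[k] be the best obtainable value from length k. For each k, try every first piece i and keep the best of price[i] + f[k−i].
f[1] = 8
f[2] = 16  (first piece 1, then f[1]=8)
f[3] = 24  (first piece 1, then f[2]=16)
f[4] = 32  (first piece 1, then f[3]=24)
f[5] = 40  (first piece 1, then f[4]=32)
f[6] = 48  (first piece 1, then f[5]=40)
f[7] = 56  (first piece 1, then f[6]=48)
f[8] = 64  (first piece 1, then f[7]=56)
One optimal cutting: 1 + 1 + 1 + 1 + 1 + 1 + 1 + 1 → $64.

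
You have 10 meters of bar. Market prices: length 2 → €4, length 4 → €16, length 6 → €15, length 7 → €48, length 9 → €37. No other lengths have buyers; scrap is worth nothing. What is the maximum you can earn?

52

Let r[k] be the best obtainable value from length k. For each k, try every first piece i and keep the best of price[i] + r[k−i].
r[1] = 0
r[2] = 4
r[3] = 4
r[4] = 16
r[5] = 16
r[6] = 20  (first piece 2, then r[4]=16)
r[7] = 48
r[8] = 48
r[9] = 52  (first piece 2, then r[7]=48)
r[10] = 52
One optimal cutting: pieces 7 + 2 with 1 meter of scrap → €52.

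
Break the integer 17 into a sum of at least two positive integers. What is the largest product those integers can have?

486

Fill g[k] for k=2..17: at each k try every first piece i and multiply by the better of (k−i) uncut or g[k−i].
g[2] = 1·max(1,0) = 1·1 = 1
g[3] = max(1·2, 2·1) = 2
g[4] = max(1·3, 2·2, 3·1) = 4
g[5] = max(1·4, 2·3, 3·2, 4·1) = 6
g[6] = max(1·6, 2·4, 3·3, 4·2, 5·1) = 9
g[7] = max(1·9, 2·6, 3·4, 4·3, 5·2, 6·1) = 12
g[8] = max(1·12, 2·9, 3·6, …, 6·2, 7·1) = 18
g[9] = max(1·18, 2·12, 3·9, …, 7·2, 8·1) = 27
g[10] = max(1·27, 2·18, 3·12, …, 8·2, 9·1) = 36
g[11] = max(1·36, 2·27, 3·18, …, 9·2, 10·1) = 54
g[12] = max(1·54, 2·36, 3·27, …, 10·2, 11·1) = 81
g[13] = max(1·81, 2·54, 3·36, …, 11·2, 12·1) = 108
g[14] = max(1·108, 2·81, 3·54, …, 12·2, 13·1) = 162
g[15] = max(1·162, 2·108, 3·81, …, 13·2, 14·1) = 243
g[16] = max(1·243, 2·162, 3·108, …, 14·2, 15·1) = 324
g[17] = max(1·324, 2·243, 3·162, …, 15·2, 16·1) = 486
One optimal split: 3 + 3 + 3 + 3 + 3 + 2; product 3·3·3·3·3·2 = 486.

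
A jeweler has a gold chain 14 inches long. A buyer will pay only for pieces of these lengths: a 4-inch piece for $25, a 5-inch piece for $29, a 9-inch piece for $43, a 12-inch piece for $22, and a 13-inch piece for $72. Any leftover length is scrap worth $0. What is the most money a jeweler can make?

83

Build best[k] bottom-up: best[k] = max over allowed piece i of (p[i] + best[k−i]).
best[1] = 0
best[2] = 0
best[3] = 0
best[4] = 25
best[5] = 29
best[6] = 29
best[7] = 29
best[8] = 50  (first piece 4, then best[4]=25)
best[9] = 54  (first piece 4, then best[5]=29)
best[10] = 58  (first piece 5, then best[5]=29)
best[11] = 58
best[12] = 75  (first piece 4, then best[8]=50)
best[13] = 79  (first piece 4, then best[9]=54)
best[14] = 83  (first piece 4, then best[10]=58)
One optimal cutting: 5 + 5 + 4 → $83.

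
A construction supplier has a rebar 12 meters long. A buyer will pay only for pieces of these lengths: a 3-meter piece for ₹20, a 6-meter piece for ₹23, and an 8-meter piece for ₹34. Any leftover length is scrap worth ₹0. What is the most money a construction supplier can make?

Let f[k] be the best obtainable value from length k. For each k, try every first piece i and keep the best of price[i] + f[k−i].
f[1] = 0
f[2] = 0
f[3] = 20
f[4] = 20
f[5] = 20
f[6] = max(20+20, 23+0) = 40
f[7] = max(20+20, 23+0) = 40
f[8] = max(20+20, 23+0, 34+0) = 40
f[9] = max(20+40, 23+20, 34+0) = 60
f[10] = max(20+40, 23+20, 34+0) = 60
f[11] = max(20+40, 23+20, 34+20) = 60
f[12] = max(20+60, 23+40, 34+20) = 80
One optimal cutting: 3 + 3 + 3 + 3 → ₹80.

80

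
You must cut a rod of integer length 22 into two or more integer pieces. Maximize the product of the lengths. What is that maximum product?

Let f[k] be the best product for length k (with at least one cut). For each first piece i, the rest contributes max(k−i, f[k−i]).
f[2] = 1×max(1,0) = 1×1 = 1
f[3] = max(1×2, 2×1) = 2
f[4] = max(1×3, 2×2, 3×1) = 4
f[5] = max(1×4, 2×3, 3×2, 4×1) = 6
f[6] = max(1×6, 2×4, 3×3, 4×2, 5×1) = 9
f[7] = max(1×9, 2×6, 3×4, 4×3, 5×2, 6×1) = 12
f[8] = max(1×12, 2×9, 3×6, …, 6×2, 7×1) = 18
f[9] = max(1×18, 2×12, 3×9, …, 7×2, 8×1) = 27
f[10] = max(1×27, 2×18, 3×12, …, 8×2, 9×1) = 36
f[11] = max(1×36, 2×27, 3×18, …, 9×2, 10×1) = 54
f[12] = max(1×54, 2×36, 3×27, …, 10×2, 11×1) = 81
f[13] = max(1×81, 2×54, 3×36, …, 11×2, 12×1) = 108
f[14] = max(1×108, 2×81, 3×54, …, 12×2, 13×1) = 162
f[15] = max(1×162, 2×108, 3×81, …, 13×2, 14×1) = 243
f[16] = max(1×243, 2×162, 3×108, …, 14×2, 15×1) = 324
f[17] = max(1×324, 2×243, 3×162, …, 15×2, 16×1) = 486
f[18] = max(1×486, 2×324, 3×243, …, 16×2, 17×1) = 729
f[19] = max(1×729, 2×486, 3×324, …, 17×2, 18×1) = 972
f[20] = max(1×972, 2×729, 3×486, …, 18×2, 19×1) = 1458
f[21] = max(1×1458, 2×972, 3×729, …, 19×2, 20×1) = 2187
f[22] = max(1×2187, 2×1458, 3×972, …, 20×2, 21×1) = 2916
One optimal split: 3 + 3 + 3 + 3 + 3 + 3 + 2 + 2; product 3×3×3×3×3×3×2×2 = 2916.

2916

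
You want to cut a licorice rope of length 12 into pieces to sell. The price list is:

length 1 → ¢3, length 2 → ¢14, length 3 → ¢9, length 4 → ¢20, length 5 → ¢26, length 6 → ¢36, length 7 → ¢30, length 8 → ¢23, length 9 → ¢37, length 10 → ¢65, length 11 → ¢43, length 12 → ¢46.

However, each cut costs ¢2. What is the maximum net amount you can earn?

Build v[k] bottom-up: v[k] = max over allowed piece i of (p[i] + v[k−i]) − 2 per cut.
v[1] = 3
v[2] = 14
v[3] = 15  (first piece 1, then v[2]=14)
v[4] = 26  (first piece 2, then v[2]=14)
v[5] = 27  (first piece 1, then v[4]=26)
v[6] = 38  (first piece 2, then v[4]=26)
v[7] = 39  (first piece 1, then v[6]=38)
v[8] = 50  (first piece 2, then v[6]=38)
v[9] = 51  (first piece 1, then v[8]=50)
v[10] = 65
v[11] = 66  (first piece 1, then v[10]=65)
v[12] = 77  (first piece 2, then v[10]=65)
One optimal plan: pieces 10 + 2 (1 cut) → ¢79 − ¢2 = ¢77.

77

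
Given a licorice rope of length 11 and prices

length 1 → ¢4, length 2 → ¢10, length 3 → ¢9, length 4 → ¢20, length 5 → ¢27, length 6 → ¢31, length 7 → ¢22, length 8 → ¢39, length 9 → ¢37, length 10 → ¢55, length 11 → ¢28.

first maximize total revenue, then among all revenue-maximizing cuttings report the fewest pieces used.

2

Let r[k] be the best obtainable value from length k. For each k, try every first piece i and keep the best of price[i] + r[k−i].
r[1] = 4
r[2] = 10
r[3] = 14  (first piece 1, then r[2]=10)
r[4] = 20  (first piece 2, then r[2]=10)
r[5] = 27
r[6] = 31  (first piece 1, then r[5]=27)
r[7] = 37  (first piece 2, then r[5]=27)
r[8] = 41  (first piece 1, then r[7]=37)
r[9] = 47  (first piece 2, then r[7]=37)
r[10] = 55
r[11] = 59  (first piece 1, then r[10]=55)
Maximum revenue is ¢59.
Now minimize piece count subject to staying optimal: for each k, pieces[k] = 1 + min over i with p[i]+r[k−i]=r[k] of pieces[k−i].
pieces[8] = 2
pieces[9] = 2
pieces[10] = 1
pieces[11] = 2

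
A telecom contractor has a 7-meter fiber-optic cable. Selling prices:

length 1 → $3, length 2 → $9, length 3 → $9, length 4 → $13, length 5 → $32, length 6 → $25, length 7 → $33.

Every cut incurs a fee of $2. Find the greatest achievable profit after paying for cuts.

Consider every possible first cut. net[k] is the best of p[i]+net[k−i] over all sellable i≤k, charging 2 whenever i<k.
net[1] = 3
net[2] = max(3+3-2, 9+0) = 9
net[3] = max(3+9-2, 9+3-2, 9+0) = 10
net[4] = max(3+10-2, 9+9-2, 9+3-2, 13+0) = 16
net[5] = max(3+16-2, 9+10-2, 9+9-2, 13+3-2, 32+0) = 32
net[6] = max(3+32-2, 9+16-2, 9+10-2, 13+9-2, 32+3-2, 25+0) = 33
net[7] = max(3+33-2, 9+32-2, 9+16-2, …, 25+3-2, 33+0) = 39
One optimal plan: pieces 5 + 2 (1 cut) → $41 − $2 = $39.

39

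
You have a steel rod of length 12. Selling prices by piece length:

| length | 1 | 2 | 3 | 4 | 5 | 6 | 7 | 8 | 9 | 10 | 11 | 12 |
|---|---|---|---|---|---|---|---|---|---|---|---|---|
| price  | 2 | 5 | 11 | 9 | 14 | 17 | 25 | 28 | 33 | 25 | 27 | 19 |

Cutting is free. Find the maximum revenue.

44

Consider every possible first cut. r[k] is the best of p[i]+r[k−i] over all sellable i≤k.
r[1] = 2
r[2] = 5
r[3] = 11
r[4] = 13  (first piece 1, then r[3]=11)
r[5] = 16  (first piece 2, then r[3]=11)
r[6] = 22  (first piece 3, then r[3]=11)
r[7] = 25
r[8] = 28
r[9] = 33  (first piece 3, then r[6]=22)
r[10] = 36  (first piece 3, then r[7]=25)
r[11] = 39  (first piece 3, then r[8]=28)
r[12] = 44  (first piece 3, then r[9]=33)
One optimal cutting: 3 + 3 + 3 + 3 → $11 + $11 + $11 + $11 = $44.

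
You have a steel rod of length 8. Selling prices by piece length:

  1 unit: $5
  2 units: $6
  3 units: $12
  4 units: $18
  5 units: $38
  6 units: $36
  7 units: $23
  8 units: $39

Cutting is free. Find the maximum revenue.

53

Consider every possible first cut. r[k] is the best of p[i]+r[k−i] over all sellable i≤k.
r[1] = 5
r[2] = max(5+5, 6+0) = 10
r[3] = max(5+10, 6+5, 12+0) = 15
r[4] = max(5+15, 6+10, 12+5, 18+0) = 20
r[5] = max(5+20, 6+15, 12+10, 18+5, 38+0) = 38
r[6] = max(5+38, 6+20, 12+15, 18+10, 38+5, 36+0) = 43
r[7] = max(5+43, 6+38, 12+20, …, 36+5, 23+0) = 48
r[8] = max(5+48, 6+43, 12+38, …, 23+5, 39+0) = 53
One optimal cutting: 5 + 1 + 1 + 1 → $38 + $5 + $5 + $5 = $53.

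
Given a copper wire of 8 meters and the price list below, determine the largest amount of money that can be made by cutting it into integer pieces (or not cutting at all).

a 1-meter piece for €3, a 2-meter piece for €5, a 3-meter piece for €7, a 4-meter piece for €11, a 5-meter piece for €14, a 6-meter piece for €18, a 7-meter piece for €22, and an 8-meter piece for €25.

Build r[k] bottom-up: r[k] = max over allowed piece i of (p[i] + r[k−i]).
r[1] = 3
r[2] = max(3+3, 5+0) = 6
r[3] = max(3+6, 5+3, 7+0) = 9
r[4] = max(3+9, 5+6, 7+3, 11+0) = 12
r[5] = max(3+12, 5+9, 7+6, 11+3, 14+0) = 15
r[6] = max(3+15, 5+12, 7+9, 11+6, 14+3, 18+0) = 18
r[7] = max(3+18, 5+15, 7+12, …, 18+3, 22+0) = 22
r[8] = max(3+22, 5+18, 7+15, …, 22+3, 25+0) = 25
One optimal cutting: 7 + 1 → €22 + €3 = €25.

25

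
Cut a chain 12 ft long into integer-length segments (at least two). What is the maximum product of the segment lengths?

81

Fill m[k] for k=2..12: at each k try every first piece i and multiply by the better of (k−i) uncut or m[k−i].
m[2] = 1*max(1,0) = 1*1 = 1
m[3] = 1*max(2,1) = 1*2 = 2
m[4] = 2*max(2,1) = 2*2 = 4
m[5] = 2*max(3,2) = 2*3 = 6
m[6] = 3*max(3,2) = 3*3 = 9
m[7] = 2*max(5,6) = 2*6 = 12
m[8] = 2*max(6,9) = 2*9 = 18
m[9] = 3*max(6,9) = 3*9 = 27
m[10] = 2*max(8,18) = 2*18 = 36
m[11] = 2*max(9,27) = 2*27 = 54
m[12] = 3*max(9,27) = 3*27 = 81
One optimal split: 3 + 3 + 3 + 3; product 3*3*3*3 = 81.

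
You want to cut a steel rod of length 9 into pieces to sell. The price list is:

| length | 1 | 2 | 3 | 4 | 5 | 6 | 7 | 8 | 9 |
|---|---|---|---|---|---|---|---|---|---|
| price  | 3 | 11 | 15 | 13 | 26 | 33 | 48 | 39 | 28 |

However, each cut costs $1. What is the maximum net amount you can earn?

58

Let net[k] be the best obtainable value from length k. For each k, try every first piece i and keep the best of price[i] + net[k−i] minus the 1 cut fee when i<k.
net[1] = 3
net[2] = max(3+3-1, 11+0) = 11
net[3] = max(3+11-1, 11+3-1, 15+0) = 15
net[4] = max(3+15-1, 11+11-1, 15+3-1, 13+0) = 21
net[5] = max(3+21-1, 11+15-1, 15+11-1, 13+3-1, 26+0) = 26
net[6] = max(3+26-1, 11+21-1, 15+15-1, 13+11-1, 26+3-1, 33+0) = 33
net[7] = max(3+33-1, 11+26-1, 15+21-1, …, 33+3-1, 48+0) = 48
net[8] = max(3+48-1, 11+33-1, 15+26-1, …, 48+3-1, 39+0) = 50
net[9] = max(3+50-1, 11+48-1, 15+33-1, …, 39+3-1, 28+0) = 58
One optimal plan: pieces 7 + 2 (1 cut) → $59 − $1 = $58.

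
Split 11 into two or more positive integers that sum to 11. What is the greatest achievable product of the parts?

54

Fill prod[k] for k=2..11: at each k try every first piece i and multiply by the better of (k−i) uncut or prod[k−i].
prod[2] = 1×max(1,0) = 1×1 = 1
prod[3] = max(1×2, 2×1) = 2
prod[4] = max(1×3, 2×2, 3×1) = 4
prod[5] = max(1×4, 2×3, 3×2, 4×1) = 6
prod[6] = max(1×6, 2×4, 3×3, 4×2, 5×1) = 9
prod[7] = max(1×9, 2×6, 3×4, 4×3, 5×2, 6×1) = 12
prod[8] = max(1×12, 2×9, 3×6, …, 6×2, 7×1) = 18
prod[9] = max(1×18, 2×12, 3×9, …, 7×2, 8×1) = 27
prod[10] = max(1×27, 2×18, 3×12, …, 8×2, 9×1) = 36
prod[11] = max(1×36, 2×27, 3×18, …, 9×2, 10×1) = 54
One optimal split: 3 + 3 + 3 + 2; product 3×3×3×2 = 54.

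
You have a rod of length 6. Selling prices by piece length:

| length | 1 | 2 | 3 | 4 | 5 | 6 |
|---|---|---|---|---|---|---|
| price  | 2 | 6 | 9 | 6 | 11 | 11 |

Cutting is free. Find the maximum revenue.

Build v[k] bottom-up: v[k] = max over allowed piece i of (p[i] + v[k−i]).
v[1] = 2
v[2] = max(2+2, 6+0) = 6
v[3] = max(2+6, 6+2, 9+0) = 9
v[4] = max(2+9, 6+6, 9+2, 6+0) = 12
v[5] = max(2+12, 6+9, 9+6, 6+2, 11+0) = 15
v[6] = max(2+15, 6+12, 9+9, 6+6, 11+2, 11+0) = 18
One optimal cutting: 2 + 2 + 2 → $6 + $6 + $6 = $18.

18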